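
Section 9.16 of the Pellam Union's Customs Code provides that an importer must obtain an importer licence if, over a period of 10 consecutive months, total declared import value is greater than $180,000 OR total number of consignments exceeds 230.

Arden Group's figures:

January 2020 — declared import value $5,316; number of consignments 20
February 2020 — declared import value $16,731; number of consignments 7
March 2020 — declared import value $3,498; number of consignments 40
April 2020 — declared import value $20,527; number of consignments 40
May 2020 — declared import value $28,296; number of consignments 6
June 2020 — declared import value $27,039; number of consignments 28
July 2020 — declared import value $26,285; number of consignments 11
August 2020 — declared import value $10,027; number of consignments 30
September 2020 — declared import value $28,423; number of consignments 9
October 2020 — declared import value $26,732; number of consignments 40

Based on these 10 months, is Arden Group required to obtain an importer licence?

Yes

Total declared import value: $5,316 + $16,731 + $3,498 + $20,527 + $28,296 + $27,039 + $26,285 + $10,027 + $28,423 + $26,732 = $192,874 (> $180,000).
Total number of consignments: 20 + 7 + 40 + 40 + 6 + 28 + 11 + 30 + 9 + 40 = 231 (> 230).
The test is 'or': at least one threshold is exceeded.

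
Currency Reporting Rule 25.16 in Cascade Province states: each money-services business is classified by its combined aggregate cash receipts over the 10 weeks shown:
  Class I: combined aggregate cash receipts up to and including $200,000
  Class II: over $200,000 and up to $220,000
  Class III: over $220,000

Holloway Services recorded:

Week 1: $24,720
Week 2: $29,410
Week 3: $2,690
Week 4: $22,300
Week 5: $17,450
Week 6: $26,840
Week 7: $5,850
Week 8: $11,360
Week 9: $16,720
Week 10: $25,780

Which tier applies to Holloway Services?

Class I

Combined aggregate cash receipts: $24,720 + $29,410 + $2,690 + $22,300 + $17,450 + $26,840 + $5,850 + $11,360 + $16,720 + $25,780 = $183,120.
$183,120 ≤ $200,000, so Class I applies.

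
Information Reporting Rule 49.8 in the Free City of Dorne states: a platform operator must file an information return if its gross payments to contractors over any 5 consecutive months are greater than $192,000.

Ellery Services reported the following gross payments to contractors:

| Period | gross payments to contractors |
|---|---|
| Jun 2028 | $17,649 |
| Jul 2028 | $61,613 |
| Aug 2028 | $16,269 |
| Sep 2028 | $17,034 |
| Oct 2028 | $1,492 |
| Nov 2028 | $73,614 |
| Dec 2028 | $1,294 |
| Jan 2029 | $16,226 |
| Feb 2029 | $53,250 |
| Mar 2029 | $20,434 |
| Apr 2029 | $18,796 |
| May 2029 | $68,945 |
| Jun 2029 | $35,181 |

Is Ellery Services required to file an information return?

Yes

Jun 2028–Oct 2028: $17,649 + $61,613 + $16,269 + $17,034 + $1,492 = $114,057 (under)
Jul 2028–Nov 2028: $61,613 + $16,269 + $17,034 + $1,492 + $73,614 = $170,022 (under)
Aug 2028–Dec 2028: $16,269 + $17,034 + $1,492 + $73,614 + $1,294 = $109,703 (under)
Sep 2028–Jan 2029: $17,034 + $1,492 + $73,614 + $1,294 + $16,226 = $109,660 (under)
Oct 2028–Feb 2029: $1,492 + $73,614 + $1,294 + $16,226 + $53,250 = $145,876 (under)
Nov 2028–Mar 2029: $73,614 + $1,294 + $16,226 + $53,250 + $20,434 = $164,818 (under)
Dec 2028–Apr 2029: $1,294 + $16,226 + $53,250 + $20,434 + $18,796 = $110,000 (under)
Jan 2029–May 2029: $16,226 + $53,250 + $20,434 + $18,796 + $68,945 = $177,651 (under)
Feb 2029–Jun 2029: $53,250 + $20,434 + $18,796 + $68,945 + $35,181 = $196,606 (over)
At least one window exceeds $192,000.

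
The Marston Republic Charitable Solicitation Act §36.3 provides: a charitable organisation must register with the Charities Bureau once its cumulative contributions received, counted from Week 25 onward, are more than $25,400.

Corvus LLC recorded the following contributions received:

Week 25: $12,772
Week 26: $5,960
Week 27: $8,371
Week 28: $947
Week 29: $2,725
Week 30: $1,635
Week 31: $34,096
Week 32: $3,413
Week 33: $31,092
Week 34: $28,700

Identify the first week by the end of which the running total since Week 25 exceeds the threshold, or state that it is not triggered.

Through Week 25: $12,772
Through Week 26: $18,732
Through Week 27: $27,103 ← exceeds threshold

Week 27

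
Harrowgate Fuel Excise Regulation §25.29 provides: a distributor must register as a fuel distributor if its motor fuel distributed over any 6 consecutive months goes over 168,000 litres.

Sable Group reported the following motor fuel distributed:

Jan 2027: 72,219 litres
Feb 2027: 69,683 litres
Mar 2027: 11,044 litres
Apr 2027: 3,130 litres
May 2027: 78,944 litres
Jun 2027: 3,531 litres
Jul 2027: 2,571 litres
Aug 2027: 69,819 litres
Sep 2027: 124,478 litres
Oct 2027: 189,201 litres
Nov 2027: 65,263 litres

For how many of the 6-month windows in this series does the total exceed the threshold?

6

Jan 2027–Jun 2027: 72,219 litres + 69,683 litres + 11,044 litres + 3,130 litres + 78,944 litres + 3,531 litres = 238,551 litres (over)
Feb 2027–Jul 2027: 69,683 litres + 11,044 litres + 3,130 litres + 78,944 litres + 3,531 litres + 2,571 litres = 168,903 litres (over)
Mar 2027–Aug 2027: 11,044 litres + 3,130 litres + 78,944 litres + 3,531 litres + 2,571 litres + 69,819 litres = 169,039 litres (over)
Apr 2027–Sep 2027: 3,130 litres + 78,944 litres + 3,531 litres + 2,571 litres + 69,819 litres + 124,478 litres = 282,473 litres (over)
May 2027–Oct 2027: 78,944 litres + 3,531 litres + 2,571 litres + 69,819 litres + 124,478 litres + 189,201 litres = 468,544 litres (over)
Jun 2027–Nov 2027: 3,531 litres + 2,571 litres + 69,819 litres + 124,478 litres + 189,201 litres + 65,263 litres = 454,863 litres (over)
6 windows exceed the threshold.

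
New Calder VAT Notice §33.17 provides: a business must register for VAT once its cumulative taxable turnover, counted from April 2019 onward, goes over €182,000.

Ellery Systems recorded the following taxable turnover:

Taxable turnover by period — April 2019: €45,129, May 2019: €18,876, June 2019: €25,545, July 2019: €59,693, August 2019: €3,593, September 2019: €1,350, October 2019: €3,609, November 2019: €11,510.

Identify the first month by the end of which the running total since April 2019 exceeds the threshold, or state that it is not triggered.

Not triggered

Through April 2019: €45,129
Through May 2019: €64,005
Through June 2019: €89,550
Through July 2019: €149,243
Through August 2019: €152,836
Through September 2019: €154,186
Through October 2019: €157,795
Through November 2019: €169,305
Final cumulative total €169,305 ≤ €182,000; the threshold is never exceeded.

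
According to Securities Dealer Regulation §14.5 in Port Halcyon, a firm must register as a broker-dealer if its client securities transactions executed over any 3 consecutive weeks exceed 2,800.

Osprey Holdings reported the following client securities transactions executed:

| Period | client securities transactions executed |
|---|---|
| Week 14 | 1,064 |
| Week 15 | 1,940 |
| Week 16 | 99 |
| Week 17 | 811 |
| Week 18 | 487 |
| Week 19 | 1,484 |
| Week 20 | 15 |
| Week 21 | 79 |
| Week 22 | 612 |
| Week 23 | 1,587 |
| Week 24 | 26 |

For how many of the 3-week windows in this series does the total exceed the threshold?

2

Week 14–Week 16: 1,064 + 1,940 + 99 = 3,103 (over)
Week 15–Week 17: 1,940 + 99 + 811 = 2,850 (over)
Week 16–Week 18: 99 + 811 + 487 = 1,397 (under)
Week 17–Week 19: 811 + 487 + 1,484 = 2,782 (under)
Week 18–Week 20: 487 + 1,484 + 15 = 1,986 (under)
Week 19–Week 21: 1,484 + 15 + 79 = 1,578 (under)
Week 20–Week 22: 15 + 79 + 612 = 706 (under)
Week 21–Week 23: 79 + 612 + 1,587 = 2,278 (under)
Week 22–Week 24: 612 + 1,587 + 26 = 2,225 (under)
2 windows exceed the threshold.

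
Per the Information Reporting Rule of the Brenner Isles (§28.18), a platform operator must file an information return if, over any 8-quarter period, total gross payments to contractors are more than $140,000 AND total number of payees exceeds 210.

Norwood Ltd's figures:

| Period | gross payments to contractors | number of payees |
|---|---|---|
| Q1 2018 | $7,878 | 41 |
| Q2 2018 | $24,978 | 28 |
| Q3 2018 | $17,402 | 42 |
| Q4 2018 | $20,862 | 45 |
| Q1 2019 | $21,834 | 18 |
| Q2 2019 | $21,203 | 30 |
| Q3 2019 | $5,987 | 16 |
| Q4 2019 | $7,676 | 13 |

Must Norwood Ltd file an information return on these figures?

No

Total gross payments to contractors: $7,878 + $24,978 + $17,402 + $20,862 + $21,834 + $21,203 + $5,987 + $7,676 = $127,820 (≤ $140,000).
Total number of payees: 41 + 28 + 42 + 45 + 18 + 30 + 16 + 13 = 233 (> 210).
The test is 'and': the rule requires both, and at least one is not exceeded.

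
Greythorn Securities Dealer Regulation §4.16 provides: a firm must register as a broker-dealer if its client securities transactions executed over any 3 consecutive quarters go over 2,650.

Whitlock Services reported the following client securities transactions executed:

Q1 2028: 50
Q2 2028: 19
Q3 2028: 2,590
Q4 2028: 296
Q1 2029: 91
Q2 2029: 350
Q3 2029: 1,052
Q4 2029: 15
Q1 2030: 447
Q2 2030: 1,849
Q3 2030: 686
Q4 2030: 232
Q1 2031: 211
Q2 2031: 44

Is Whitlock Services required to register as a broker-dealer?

Q1 2028–Q3 2028: 50 + 19 + 2,590 = 2,659 (over)
Q2 2028–Q4 2028: 19 + 2,590 + 296 = 2,905 (over)
Q3 2028–Q1 2029: 2,590 + 296 + 91 = 2,977 (over)
Q4 2028–Q2 2029: 296 + 91 + 350 = 737 (under)
Q1 2029–Q3 2029: 91 + 350 + 1,052 = 1,493 (under)
Q2 2029–Q4 2029: 350 + 1,052 + 15 = 1,417 (under)
Q3 2029–Q1 2030: 1,052 + 15 + 447 = 1,514 (under)
Q4 2029–Q2 2030: 15 + 447 + 1,849 = 2,311 (under)
Q1 2030–Q3 2030: 447 + 1,849 + 686 = 2,982 (over)
Q2 2030–Q4 2030: 1,849 + 686 + 232 = 2,767 (over)
Q3 2030–Q1 2031: 686 + 232 + 211 = 1,129 (under)
Q4 2030–Q2 2031: 232 + 211 + 44 = 487 (under)
At least one window exceeds 2,650.

Yes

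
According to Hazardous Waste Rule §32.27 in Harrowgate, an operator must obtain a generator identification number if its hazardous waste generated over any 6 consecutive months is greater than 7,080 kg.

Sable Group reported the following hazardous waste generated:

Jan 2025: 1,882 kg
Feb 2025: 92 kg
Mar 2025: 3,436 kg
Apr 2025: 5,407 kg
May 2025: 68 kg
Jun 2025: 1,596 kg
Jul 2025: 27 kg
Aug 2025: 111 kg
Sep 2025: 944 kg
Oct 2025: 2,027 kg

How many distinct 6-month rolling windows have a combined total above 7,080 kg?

Jan 2025–Jun 2025: 1,882 kg + 92 kg + 3,436 kg + 5,407 kg + 68 kg + 1,596 kg = 12,481 kg (over)
Feb 2025–Jul 2025: 92 kg + 3,436 kg + 5,407 kg + 68 kg + 1,596 kg + 27 kg = 10,626 kg (over)
Mar 2025–Aug 2025: 3,436 kg + 5,407 kg + 68 kg + 1,596 kg + 27 kg + 111 kg = 10,645 kg (over)
Apr 2025–Sep 2025: 5,407 kg + 68 kg + 1,596 kg + 27 kg + 111 kg + 944 kg = 8,153 kg (over)
May 2025–Oct 2025: 68 kg + 1,596 kg + 27 kg + 111 kg + 944 kg + 2,027 kg = 4,773 kg (under)
4 windows exceed the threshold.

4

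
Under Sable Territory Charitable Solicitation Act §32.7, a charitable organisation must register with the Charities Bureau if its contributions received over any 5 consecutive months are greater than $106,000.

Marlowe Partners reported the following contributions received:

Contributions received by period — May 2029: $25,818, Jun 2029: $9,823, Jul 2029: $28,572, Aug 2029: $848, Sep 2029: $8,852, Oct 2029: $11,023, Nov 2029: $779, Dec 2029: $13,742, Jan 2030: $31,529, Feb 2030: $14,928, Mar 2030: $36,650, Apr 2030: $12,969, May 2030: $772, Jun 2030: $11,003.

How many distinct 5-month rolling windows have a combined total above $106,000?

May 2029–Sep 2029: $25,818 + $9,823 + $28,572 + $848 + $8,852 = $73,913 (under)
Jun 2029–Oct 2029: $9,823 + $28,572 + $848 + $8,852 + $11,023 = $59,118 (under)
Jul 2029–Nov 2029: $28,572 + $848 + $8,852 + $11,023 + $779 = $50,074 (under)
Aug 2029–Dec 2029: $848 + $8,852 + $11,023 + $779 + $13,742 = $35,244 (under)
Sep 2029–Jan 2030: $8,852 + $11,023 + $779 + $13,742 + $31,529 = $65,925 (under)
Oct 2029–Feb 2030: $11,023 + $779 + $13,742 + $31,529 + $14,928 = $72,001 (under)
Nov 2029–Mar 2030: $779 + $13,742 + $31,529 + $14,928 + $36,650 = $97,628 (under)
Dec 2029–Apr 2030: $13,742 + $31,529 + $14,928 + $36,650 + $12,969 = $109,818 (over)
Jan 2030–May 2030: $31,529 + $14,928 + $36,650 + $12,969 + $772 = $96,848 (under)
Feb 2030–Jun 2030: $14,928 + $36,650 + $12,969 + $772 + $11,003 = $76,322 (under)
1 window exceeds the threshold.

1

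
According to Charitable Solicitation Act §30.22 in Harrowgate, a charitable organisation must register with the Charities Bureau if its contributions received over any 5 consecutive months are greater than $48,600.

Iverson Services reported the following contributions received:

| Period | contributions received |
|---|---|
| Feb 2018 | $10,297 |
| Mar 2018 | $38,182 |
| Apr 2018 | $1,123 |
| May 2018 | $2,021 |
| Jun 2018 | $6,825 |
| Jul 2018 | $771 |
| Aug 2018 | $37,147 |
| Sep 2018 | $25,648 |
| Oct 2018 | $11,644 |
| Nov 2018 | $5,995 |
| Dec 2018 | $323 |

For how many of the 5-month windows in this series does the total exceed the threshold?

6

Feb 2018–Jun 2018: $10,297 + $38,182 + $1,123 + $2,021 + $6,825 = $58,448 (over)
Mar 2018–Jul 2018: $38,182 + $1,123 + $2,021 + $6,825 + $771 = $48,922 (over)
Apr 2018–Aug 2018: $1,123 + $2,021 + $6,825 + $771 + $37,147 = $47,887 (under)
May 2018–Sep 2018: $2,021 + $6,825 + $771 + $37,147 + $25,648 = $72,412 (over)
Jun 2018–Oct 2018: $6,825 + $771 + $37,147 + $25,648 + $11,644 = $82,035 (over)
Jul 2018–Nov 2018: $771 + $37,147 + $25,648 + $11,644 + $5,995 = $81,205 (over)
Aug 2018–Dec 2018: $37,147 + $25,648 + $11,644 + $5,995 + $323 = $80,757 (over)
6 windows exceed the threshold.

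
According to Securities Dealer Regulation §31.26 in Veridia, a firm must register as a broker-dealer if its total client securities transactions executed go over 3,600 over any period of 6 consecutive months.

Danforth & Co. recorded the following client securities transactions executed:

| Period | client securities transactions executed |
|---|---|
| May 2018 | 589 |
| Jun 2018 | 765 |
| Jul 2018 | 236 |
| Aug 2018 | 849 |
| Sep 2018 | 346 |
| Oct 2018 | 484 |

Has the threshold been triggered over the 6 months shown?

No

Total client securities transactions executed: 589 + 765 + 236 + 849 + 346 + 484 = 3,269.
3,269 ≤ 3,600, so the threshold is not exceeded.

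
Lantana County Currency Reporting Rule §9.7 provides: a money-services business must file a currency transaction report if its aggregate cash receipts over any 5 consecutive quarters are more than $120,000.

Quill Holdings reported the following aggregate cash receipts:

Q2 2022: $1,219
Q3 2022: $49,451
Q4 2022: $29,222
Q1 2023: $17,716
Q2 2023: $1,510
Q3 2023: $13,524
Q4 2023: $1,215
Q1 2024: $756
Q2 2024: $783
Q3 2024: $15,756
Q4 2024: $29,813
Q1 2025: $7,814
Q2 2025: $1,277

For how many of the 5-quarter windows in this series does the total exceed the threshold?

Q2 2022–Q2 2023: $1,219 + $49,451 + $29,222 + $17,716 + $1,510 = $99,118 (under)
Q3 2022–Q3 2023: $49,451 + $29,222 + $17,716 + $1,510 + $13,524 = $111,423 (under)
Q4 2022–Q4 2023: $29,222 + $17,716 + $1,510 + $13,524 + $1,215 = $63,187 (under)
Q1 2023–Q1 2024: $17,716 + $1,510 + $13,524 + $1,215 + $756 = $34,721 (under)
Q2 2023–Q2 2024: $1,510 + $13,524 + $1,215 + $756 + $783 = $17,788 (under)
Q3 2023–Q3 2024: $13,524 + $1,215 + $756 + $783 + $15,756 = $32,034 (under)
Q4 2023–Q4 2024: $1,215 + $756 + $783 + $15,756 + $29,813 = $48,323 (under)
Q1 2024–Q1 2025: $756 + $783 + $15,756 + $29,813 + $7,814 = $54,922 (under)
Q2 2024–Q2 2025: $783 + $15,756 + $29,813 + $7,814 + $1,277 = $55,443 (under)
0 windows exceed the threshold.

0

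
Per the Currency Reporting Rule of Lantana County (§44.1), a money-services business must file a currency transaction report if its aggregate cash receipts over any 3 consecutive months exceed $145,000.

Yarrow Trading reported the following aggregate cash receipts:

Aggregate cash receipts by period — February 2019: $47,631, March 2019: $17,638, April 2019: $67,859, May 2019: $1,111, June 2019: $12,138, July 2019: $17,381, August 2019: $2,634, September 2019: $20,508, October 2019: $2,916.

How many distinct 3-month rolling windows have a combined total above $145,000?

0

February 2019–April 2019: $47,631 + $17,638 + $67,859 = $133,128 (under)
March 2019–May 2019: $17,638 + $67,859 + $1,111 = $86,608 (under)
April 2019–June 2019: $67,859 + $1,111 + $12,138 = $81,108 (under)
May 2019–July 2019: $1,111 + $12,138 + $17,381 = $30,630 (under)
June 2019–August 2019: $12,138 + $17,381 + $2,634 = $32,153 (under)
July 2019–September 2019: $17,381 + $2,634 + $20,508 = $40,523 (under)
August 2019–October 2019: $2,634 + $20,508 + $2,916 = $26,058 (under)
0 windows exceed the threshold.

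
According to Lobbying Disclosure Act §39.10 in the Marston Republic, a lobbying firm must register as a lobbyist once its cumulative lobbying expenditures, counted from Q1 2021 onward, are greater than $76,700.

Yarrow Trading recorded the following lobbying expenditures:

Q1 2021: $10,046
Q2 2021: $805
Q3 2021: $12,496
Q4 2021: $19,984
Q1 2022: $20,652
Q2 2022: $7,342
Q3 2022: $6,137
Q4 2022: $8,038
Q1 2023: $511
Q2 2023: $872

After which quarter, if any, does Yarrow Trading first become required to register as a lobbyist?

Through Q1 2021: $10,046
Through Q2 2021: $10,851
Through Q3 2021: $23,347
Through Q4 2021: $43,331
Through Q1 2022: $63,983
Through Q2 2022: $71,325
Through Q3 2022: $77,462 ← exceeds threshold

Q3 2022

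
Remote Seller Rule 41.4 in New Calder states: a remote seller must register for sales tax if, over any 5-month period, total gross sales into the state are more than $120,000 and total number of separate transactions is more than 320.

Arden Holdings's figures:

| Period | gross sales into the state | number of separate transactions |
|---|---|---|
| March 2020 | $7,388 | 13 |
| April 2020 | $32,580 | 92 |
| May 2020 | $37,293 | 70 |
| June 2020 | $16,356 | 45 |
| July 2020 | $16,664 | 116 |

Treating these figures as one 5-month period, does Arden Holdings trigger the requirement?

No

Total gross sales into the state: $7,388 + $32,580 + $37,293 + $16,356 + $16,664 = $110,281 (≤ $120,000).
Total number of separate transactions: 13 + 92 + 70 + 45 + 116 = 336 (> 320).
The test is 'and': the rule requires both, and at least one is not exceeded.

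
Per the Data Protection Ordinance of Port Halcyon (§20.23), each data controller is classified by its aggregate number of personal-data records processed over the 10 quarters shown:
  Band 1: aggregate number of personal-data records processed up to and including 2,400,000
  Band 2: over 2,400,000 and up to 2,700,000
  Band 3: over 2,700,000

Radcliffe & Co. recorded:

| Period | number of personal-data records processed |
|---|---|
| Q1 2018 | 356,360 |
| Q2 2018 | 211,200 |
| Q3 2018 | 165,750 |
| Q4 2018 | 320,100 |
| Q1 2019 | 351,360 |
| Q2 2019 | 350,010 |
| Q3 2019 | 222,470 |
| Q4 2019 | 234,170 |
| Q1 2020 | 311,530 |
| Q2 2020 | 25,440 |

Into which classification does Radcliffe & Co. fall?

Aggregate number of personal-data records processed: 356,360 + 211,200 + 165,750 + 320,100 + 351,360 + 350,010 + 222,470 + 234,170 + 311,530 + 25,440 = 2,548,390.
2,400,000 < 2,548,390 ≤ 2,700,000, so Band 2 applies.

Band 2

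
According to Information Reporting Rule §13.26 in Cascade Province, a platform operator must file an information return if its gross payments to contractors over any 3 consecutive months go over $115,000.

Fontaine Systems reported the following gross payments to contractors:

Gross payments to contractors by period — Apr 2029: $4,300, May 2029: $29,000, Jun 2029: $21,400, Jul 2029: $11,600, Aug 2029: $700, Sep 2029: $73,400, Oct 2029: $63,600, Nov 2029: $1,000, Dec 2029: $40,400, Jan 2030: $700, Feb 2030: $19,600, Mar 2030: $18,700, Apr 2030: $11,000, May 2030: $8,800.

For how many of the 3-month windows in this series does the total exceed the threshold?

2

Apr 2029–Jun 2029: $4,300 + $29,000 + $21,400 = $54,700 (under)
May 2029–Jul 2029: $29,000 + $21,400 + $11,600 = $62,000 (under)
Jun 2029–Aug 2029: $21,400 + $11,600 + $700 = $33,700 (under)
Jul 2029–Sep 2029: $11,600 + $700 + $73,400 = $85,700 (under)
Aug 2029–Oct 2029: $700 + $73,400 + $63,600 = $137,700 (over)
Sep 2029–Nov 2029: $73,400 + $63,600 + $1,000 = $138,000 (over)
Oct 2029–Dec 2029: $63,600 + $1,000 + $40,400 = $105,000 (under)
Nov 2029–Jan 2030: $1,000 + $40,400 + $700 = $42,100 (under)
Dec 2029–Feb 2030: $40,400 + $700 + $19,600 = $60,700 (under)
Jan 2030–Mar 2030: $700 + $19,600 + $18,700 = $39,000 (under)
Feb 2030–Apr 2030: $19,600 + $18,700 + $11,000 = $49,300 (under)
Mar 2030–May 2030: $18,700 + $11,000 + $8,800 = $38,500 (under)
2 windows exceed the threshold.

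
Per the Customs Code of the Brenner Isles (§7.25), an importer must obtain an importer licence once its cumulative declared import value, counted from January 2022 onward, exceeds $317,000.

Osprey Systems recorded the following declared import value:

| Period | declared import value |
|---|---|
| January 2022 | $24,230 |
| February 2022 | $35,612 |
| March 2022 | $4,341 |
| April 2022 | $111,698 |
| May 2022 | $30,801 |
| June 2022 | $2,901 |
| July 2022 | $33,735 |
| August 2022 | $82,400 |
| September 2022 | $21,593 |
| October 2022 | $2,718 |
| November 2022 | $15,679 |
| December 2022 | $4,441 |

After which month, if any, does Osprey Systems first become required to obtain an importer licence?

August 2022

Through January 2022: $24,230
Through February 2022: $59,842
Through March 2022: $64,183
Through April 2022: $175,881
Through May 2022: $206,682
Through June 2022: $209,583
Through July 2022: $243,318
Through August 2022: $325,718 ← exceeds threshold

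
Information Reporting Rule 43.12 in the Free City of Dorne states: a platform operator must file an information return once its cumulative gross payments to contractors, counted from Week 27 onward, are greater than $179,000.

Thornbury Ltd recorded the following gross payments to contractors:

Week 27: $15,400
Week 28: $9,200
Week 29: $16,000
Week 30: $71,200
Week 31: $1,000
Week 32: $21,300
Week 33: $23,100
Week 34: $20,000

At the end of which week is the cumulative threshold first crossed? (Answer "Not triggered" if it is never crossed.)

Through Week 27: $15,400
Through Week 28: $24,600
Through Week 29: $40,600
Through Week 30: $111,800
Through Week 31: $112,800
Through Week 32: $134,100
Through Week 33: $157,200
Through Week 34: $177,200
Final cumulative total $177,200 ≤ $179,000; the threshold is never exceeded.

Not triggered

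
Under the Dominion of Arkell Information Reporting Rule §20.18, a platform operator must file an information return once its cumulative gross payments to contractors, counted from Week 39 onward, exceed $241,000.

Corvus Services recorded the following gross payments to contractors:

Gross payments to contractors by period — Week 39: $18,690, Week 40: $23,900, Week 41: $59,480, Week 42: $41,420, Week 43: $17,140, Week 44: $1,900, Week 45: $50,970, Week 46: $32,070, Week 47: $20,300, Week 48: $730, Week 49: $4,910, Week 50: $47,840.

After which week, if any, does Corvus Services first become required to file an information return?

Week 46

Through Week 39: $18,690
Through Week 40: $42,590
Through Week 41: $102,070
Through Week 42: $143,490
Through Week 43: $160,630
Through Week 44: $162,530
Through Week 45: $213,500
Through Week 46: $245,570 ← exceeds threshold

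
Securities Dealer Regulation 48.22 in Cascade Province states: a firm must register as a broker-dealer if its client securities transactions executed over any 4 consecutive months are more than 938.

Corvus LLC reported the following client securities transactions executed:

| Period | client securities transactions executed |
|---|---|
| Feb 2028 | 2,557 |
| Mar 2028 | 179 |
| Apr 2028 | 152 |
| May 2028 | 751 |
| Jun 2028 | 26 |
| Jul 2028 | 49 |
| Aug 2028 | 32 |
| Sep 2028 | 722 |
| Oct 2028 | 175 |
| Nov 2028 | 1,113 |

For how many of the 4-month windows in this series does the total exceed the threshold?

5

Feb 2028–May 2028: 2,557 + 179 + 152 + 751 = 3,639 (over)
Mar 2028–Jun 2028: 179 + 152 + 751 + 26 = 1,108 (over)
Apr 2028–Jul 2028: 152 + 751 + 26 + 49 = 978 (over)
May 2028–Aug 2028: 751 + 26 + 49 + 32 = 858 (under)
Jun 2028–Sep 2028: 26 + 49 + 32 + 722 = 829 (under)
Jul 2028–Oct 2028: 49 + 32 + 722 + 175 = 978 (over)
Aug 2028–Nov 2028: 32 + 722 + 175 + 1,113 = 2,042 (over)
5 windows exceed the threshold.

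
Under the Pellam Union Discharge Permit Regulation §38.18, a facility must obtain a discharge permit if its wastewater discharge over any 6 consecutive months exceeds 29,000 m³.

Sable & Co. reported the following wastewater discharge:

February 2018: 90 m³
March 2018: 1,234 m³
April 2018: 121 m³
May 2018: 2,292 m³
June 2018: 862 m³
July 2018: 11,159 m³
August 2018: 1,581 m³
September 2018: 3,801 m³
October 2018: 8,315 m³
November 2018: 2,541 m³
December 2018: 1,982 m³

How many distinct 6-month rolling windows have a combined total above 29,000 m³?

February 2018–July 2018: 90 m³ + 1,234 m³ + 121 m³ + 2,292 m³ + 862 m³ + 11,159 m³ = 15,758 m³ (under)
March 2018–August 2018: 1,234 m³ + 121 m³ + 2,292 m³ + 862 m³ + 11,159 m³ + 1,581 m³ = 17,249 m³ (under)
April 2018–September 2018: 121 m³ + 2,292 m³ + 862 m³ + 11,159 m³ + 1,581 m³ + 3,801 m³ = 19,816 m³ (under)
May 2018–October 2018: 2,292 m³ + 862 m³ + 11,159 m³ + 1,581 m³ + 3,801 m³ + 8,315 m³ = 28,010 m³ (under)
June 2018–November 2018: 862 m³ + 11,159 m³ + 1,581 m³ + 3,801 m³ + 8,315 m³ + 2,541 m³ = 28,259 m³ (under)
July 2018–December 2018: 11,159 m³ + 1,581 m³ + 3,801 m³ + 8,315 m³ + 2,541 m³ + 1,982 m³ = 29,379 m³ (over)
1 window exceeds the threshold.

1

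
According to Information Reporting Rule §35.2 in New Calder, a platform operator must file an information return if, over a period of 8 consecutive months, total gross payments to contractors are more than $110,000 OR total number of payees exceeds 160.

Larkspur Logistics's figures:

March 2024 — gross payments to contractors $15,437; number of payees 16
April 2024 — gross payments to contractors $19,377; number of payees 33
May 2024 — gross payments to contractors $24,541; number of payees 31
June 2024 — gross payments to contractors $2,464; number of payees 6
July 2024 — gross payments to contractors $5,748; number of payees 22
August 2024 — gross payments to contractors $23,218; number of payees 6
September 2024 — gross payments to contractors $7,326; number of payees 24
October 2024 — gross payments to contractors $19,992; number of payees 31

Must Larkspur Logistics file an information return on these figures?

Total gross payments to contractors: $15,437 + $19,377 + $24,541 + $2,464 + $5,748 + $23,218 + $7,326 + $19,992 = $118,103 (> $110,000).
Total number of payees: 16 + 33 + 31 + 6 + 22 + 6 + 24 + 31 = 169 (> 160).
The test is 'or': at least one threshold is exceeded.

Yes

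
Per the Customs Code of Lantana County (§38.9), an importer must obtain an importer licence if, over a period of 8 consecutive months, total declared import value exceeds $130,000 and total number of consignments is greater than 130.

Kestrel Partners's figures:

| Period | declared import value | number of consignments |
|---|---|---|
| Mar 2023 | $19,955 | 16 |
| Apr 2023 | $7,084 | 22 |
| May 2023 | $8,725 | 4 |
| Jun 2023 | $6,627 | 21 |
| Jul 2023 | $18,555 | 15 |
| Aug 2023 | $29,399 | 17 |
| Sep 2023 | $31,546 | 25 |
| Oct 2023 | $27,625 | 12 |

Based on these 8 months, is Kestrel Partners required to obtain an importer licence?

Yes

Total declared import value: $19,955 + $7,084 + $8,725 + $6,627 + $18,555 + $29,399 + $31,546 + $27,625 = $149,516 (> $130,000).
Total number of consignments: 16 + 22 + 4 + 21 + 15 + 17 + 25 + 12 = 132 (> 130).
The test is 'and': both thresholds are exceeded.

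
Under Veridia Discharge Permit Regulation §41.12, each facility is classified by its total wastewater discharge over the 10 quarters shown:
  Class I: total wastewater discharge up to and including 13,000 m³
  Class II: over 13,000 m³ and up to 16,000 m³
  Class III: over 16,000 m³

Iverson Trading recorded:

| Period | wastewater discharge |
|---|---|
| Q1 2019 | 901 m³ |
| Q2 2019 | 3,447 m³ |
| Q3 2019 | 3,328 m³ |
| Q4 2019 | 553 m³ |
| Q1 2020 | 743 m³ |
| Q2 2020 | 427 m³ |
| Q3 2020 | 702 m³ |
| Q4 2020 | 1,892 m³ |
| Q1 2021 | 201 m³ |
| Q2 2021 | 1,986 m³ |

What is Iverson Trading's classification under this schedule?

Class II

Total wastewater discharge: 901 m³ + 3,447 m³ + 3,328 m³ + 553 m³ + 743 m³ + 427 m³ + 702 m³ + 1,892 m³ + 201 m³ + 1,986 m³ = 14,180 m³.
13,000 m³ < 14,180 m³ ≤ 16,000 m³, so Class II applies.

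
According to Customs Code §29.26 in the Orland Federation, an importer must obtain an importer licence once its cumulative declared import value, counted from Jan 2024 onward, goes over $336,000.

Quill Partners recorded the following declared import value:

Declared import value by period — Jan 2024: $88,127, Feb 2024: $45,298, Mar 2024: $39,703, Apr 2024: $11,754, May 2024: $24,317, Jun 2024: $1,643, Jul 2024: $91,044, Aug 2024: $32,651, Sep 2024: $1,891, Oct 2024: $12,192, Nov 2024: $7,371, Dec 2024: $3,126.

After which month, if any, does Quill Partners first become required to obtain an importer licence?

Sep 2024

Through Jan 2024: $88,127
Through Feb 2024: $133,425
Through Mar 2024: $173,128
Through Apr 2024: $184,882
Through May 2024: $209,199
Through Jun 2024: $210,842
Through Jul 2024: $301,886
Through Aug 2024: $334,537
Through Sep 2024: $336,428 ← exceeds threshold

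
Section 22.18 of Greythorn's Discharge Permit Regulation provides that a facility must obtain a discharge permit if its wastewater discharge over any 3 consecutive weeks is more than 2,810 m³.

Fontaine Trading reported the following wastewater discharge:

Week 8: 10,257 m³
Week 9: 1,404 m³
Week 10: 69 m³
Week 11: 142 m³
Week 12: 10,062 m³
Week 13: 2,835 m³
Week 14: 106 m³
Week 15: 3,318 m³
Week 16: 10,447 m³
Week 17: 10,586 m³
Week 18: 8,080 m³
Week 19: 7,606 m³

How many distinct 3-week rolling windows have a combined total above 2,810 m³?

9

Week 8–Week 10: 10,257 m³ + 1,404 m³ + 69 m³ = 11,730 m³ (over)
Week 9–Week 11: 1,404 m³ + 69 m³ + 142 m³ = 1,615 m³ (under)
Week 10–Week 12: 69 m³ + 142 m³ + 10,062 m³ = 10,273 m³ (over)
Week 11–Week 13: 142 m³ + 10,062 m³ + 2,835 m³ = 13,039 m³ (over)
Week 12–Week 14: 10,062 m³ + 2,835 m³ + 106 m³ = 13,003 m³ (over)
Week 13–Week 15: 2,835 m³ + 106 m³ + 3,318 m³ = 6,259 m³ (over)
Week 14–Week 16: 106 m³ + 3,318 m³ + 10,447 m³ = 13,871 m³ (over)
Week 15–Week 17: 3,318 m³ + 10,447 m³ + 10,586 m³ = 24,351 m³ (over)
Week 16–Week 18: 10,447 m³ + 10,586 m³ + 8,080 m³ = 29,113 m³ (over)
Week 17–Week 19: 10,586 m³ + 8,080 m³ + 7,606 m³ = 26,272 m³ (over)
9 windows exceed the threshold.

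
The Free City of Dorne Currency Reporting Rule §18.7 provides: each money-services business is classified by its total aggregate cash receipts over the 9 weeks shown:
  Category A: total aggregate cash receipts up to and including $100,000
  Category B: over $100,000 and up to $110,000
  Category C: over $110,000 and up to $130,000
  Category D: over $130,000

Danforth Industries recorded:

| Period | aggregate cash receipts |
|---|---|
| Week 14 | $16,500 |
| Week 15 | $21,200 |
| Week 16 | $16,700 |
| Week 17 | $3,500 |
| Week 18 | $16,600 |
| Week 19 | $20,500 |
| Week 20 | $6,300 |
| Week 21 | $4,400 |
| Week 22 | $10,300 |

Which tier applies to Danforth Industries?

Total aggregate cash receipts: $16,500 + $21,200 + $16,700 + $3,500 + $16,600 + $20,500 + $6,300 + $4,400 + $10,300 = $116,000.
$110,000 < $116,000 ≤ $130,000, so Category C applies.

Category C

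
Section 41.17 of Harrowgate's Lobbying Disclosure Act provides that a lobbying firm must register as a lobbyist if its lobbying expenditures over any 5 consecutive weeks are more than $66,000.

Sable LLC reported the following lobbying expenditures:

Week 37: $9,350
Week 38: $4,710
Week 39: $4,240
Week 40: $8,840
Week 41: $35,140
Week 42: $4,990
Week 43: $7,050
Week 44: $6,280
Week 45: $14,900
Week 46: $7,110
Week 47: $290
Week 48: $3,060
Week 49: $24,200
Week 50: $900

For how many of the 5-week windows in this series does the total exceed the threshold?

1

Week 37–Week 41: $9,350 + $4,710 + $4,240 + $8,840 + $35,140 = $62,280 (under)
Week 38–Week 42: $4,710 + $4,240 + $8,840 + $35,140 + $4,990 = $57,920 (under)
Week 39–Week 43: $4,240 + $8,840 + $35,140 + $4,990 + $7,050 = $60,260 (under)
Week 40–Week 44: $8,840 + $35,140 + $4,990 + $7,050 + $6,280 = $62,300 (under)
Week 41–Week 45: $35,140 + $4,990 + $7,050 + $6,280 + $14,900 = $68,360 (over)
Week 42–Week 46: $4,990 + $7,050 + $6,280 + $14,900 + $7,110 = $40,330 (under)
Week 43–Week 47: $7,050 + $6,280 + $14,900 + $7,110 + $290 = $35,630 (under)
Week 44–Week 48: $6,280 + $14,900 + $7,110 + $290 + $3,060 = $31,640 (under)
Week 45–Week 49: $14,900 + $7,110 + $290 + $3,060 + $24,200 = $49,560 (under)
Week 46–Week 50: $7,110 + $290 + $3,060 + $24,200 + $900 = $35,560 (under)
1 window exceeds the threshold.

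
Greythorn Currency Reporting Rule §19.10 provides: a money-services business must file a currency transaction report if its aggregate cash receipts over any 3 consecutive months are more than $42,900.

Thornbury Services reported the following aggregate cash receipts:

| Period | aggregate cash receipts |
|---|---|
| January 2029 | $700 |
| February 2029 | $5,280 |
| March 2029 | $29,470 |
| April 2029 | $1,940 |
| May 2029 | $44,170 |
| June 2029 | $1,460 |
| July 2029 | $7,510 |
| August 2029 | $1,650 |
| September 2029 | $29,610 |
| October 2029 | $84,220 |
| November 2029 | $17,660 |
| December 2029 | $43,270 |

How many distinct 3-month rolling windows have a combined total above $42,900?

January 2029–March 2029: $700 + $5,280 + $29,470 = $35,450 (under)
February 2029–April 2029: $5,280 + $29,470 + $1,940 = $36,690 (under)
March 2029–May 2029: $29,470 + $1,940 + $44,170 = $75,580 (over)
April 2029–June 2029: $1,940 + $44,170 + $1,460 = $47,570 (over)
May 2029–July 2029: $44,170 + $1,460 + $7,510 = $53,140 (over)
June 2029–August 2029: $1,460 + $7,510 + $1,650 = $10,620 (under)
July 2029–September 2029: $7,510 + $1,650 + $29,610 = $38,770 (under)
August 2029–October 2029: $1,650 + $29,610 + $84,220 = $115,480 (over)
September 2029–November 2029: $29,610 + $84,220 + $17,660 = $131,490 (over)
October 2029–December 2029: $84,220 + $17,660 + $43,270 = $145,150 (over)
6 windows exceed the threshold.

6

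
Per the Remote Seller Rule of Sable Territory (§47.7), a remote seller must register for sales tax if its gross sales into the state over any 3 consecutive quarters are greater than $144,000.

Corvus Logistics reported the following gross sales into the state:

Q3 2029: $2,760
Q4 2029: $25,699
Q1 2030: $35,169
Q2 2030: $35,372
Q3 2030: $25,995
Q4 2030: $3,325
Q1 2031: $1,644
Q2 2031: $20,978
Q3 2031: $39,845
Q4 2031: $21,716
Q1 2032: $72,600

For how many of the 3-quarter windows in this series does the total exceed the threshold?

Q3 2029–Q1 2030: $2,760 + $25,699 + $35,169 = $63,628 (under)
Q4 2029–Q2 2030: $25,699 + $35,169 + $35,372 = $96,240 (under)
Q1 2030–Q3 2030: $35,169 + $35,372 + $25,995 = $96,536 (under)
Q2 2030–Q4 2030: $35,372 + $25,995 + $3,325 = $64,692 (under)
Q3 2030–Q1 2031: $25,995 + $3,325 + $1,644 = $30,964 (under)
Q4 2030–Q2 2031: $3,325 + $1,644 + $20,978 = $25,947 (under)
Q1 2031–Q3 2031: $1,644 + $20,978 + $39,845 = $62,467 (under)
Q2 2031–Q4 2031: $20,978 + $39,845 + $21,716 = $82,539 (under)
Q3 2031–Q1 2032: $39,845 + $21,716 + $72,600 = $134,161 (under)
0 windows exceed the threshold.

0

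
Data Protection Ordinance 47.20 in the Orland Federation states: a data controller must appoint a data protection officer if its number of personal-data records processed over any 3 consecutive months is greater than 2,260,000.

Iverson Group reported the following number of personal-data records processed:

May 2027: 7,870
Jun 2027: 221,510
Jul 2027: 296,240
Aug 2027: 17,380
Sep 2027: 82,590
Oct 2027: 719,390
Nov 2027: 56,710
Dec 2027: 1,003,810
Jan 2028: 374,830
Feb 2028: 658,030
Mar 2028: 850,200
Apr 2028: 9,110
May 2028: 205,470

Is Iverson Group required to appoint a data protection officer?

May 2027–Jul 2027: 7,870 + 221,510 + 296,240 = 525,620 (under)
Jun 2027–Aug 2027: 221,510 + 296,240 + 17,380 = 535,130 (under)
Jul 2027–Sep 2027: 296,240 + 17,380 + 82,590 = 396,210 (under)
Aug 2027–Oct 2027: 17,380 + 82,590 + 719,390 = 819,360 (under)
Sep 2027–Nov 2027: 82,590 + 719,390 + 56,710 = 858,690 (under)
Oct 2027–Dec 2027: 719,390 + 56,710 + 1,003,810 = 1,779,910 (under)
Nov 2027–Jan 2028: 56,710 + 1,003,810 + 374,830 = 1,435,350 (under)
Dec 2027–Feb 2028: 1,003,810 + 374,830 + 658,030 = 2,036,670 (under)
Jan 2028–Mar 2028: 374,830 + 658,030 + 850,200 = 1,883,060 (under)
Feb 2028–Apr 2028: 658,030 + 850,200 + 9,110 = 1,517,340 (under)
Mar 2028–May 2028: 850,200 + 9,110 + 205,470 = 1,064,780 (under)
No window exceeds 2,260,000.

No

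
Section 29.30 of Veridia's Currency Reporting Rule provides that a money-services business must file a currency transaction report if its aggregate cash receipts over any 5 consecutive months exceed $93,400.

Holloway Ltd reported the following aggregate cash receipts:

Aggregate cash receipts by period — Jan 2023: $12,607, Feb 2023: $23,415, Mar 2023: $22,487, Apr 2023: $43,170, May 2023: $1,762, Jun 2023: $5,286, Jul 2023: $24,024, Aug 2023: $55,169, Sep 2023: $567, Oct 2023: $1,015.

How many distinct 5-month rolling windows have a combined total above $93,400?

4

Jan 2023–May 2023: $12,607 + $23,415 + $22,487 + $43,170 + $1,762 = $103,441 (over)
Feb 2023–Jun 2023: $23,415 + $22,487 + $43,170 + $1,762 + $5,286 = $96,120 (over)
Mar 2023–Jul 2023: $22,487 + $43,170 + $1,762 + $5,286 + $24,024 = $96,729 (over)
Apr 2023–Aug 2023: $43,170 + $1,762 + $5,286 + $24,024 + $55,169 = $129,411 (over)
May 2023–Sep 2023: $1,762 + $5,286 + $24,024 + $55,169 + $567 = $86,808 (under)
Jun 2023–Oct 2023: $5,286 + $24,024 + $55,169 + $567 + $1,015 = $86,061 (under)
4 windows exceed the threshold.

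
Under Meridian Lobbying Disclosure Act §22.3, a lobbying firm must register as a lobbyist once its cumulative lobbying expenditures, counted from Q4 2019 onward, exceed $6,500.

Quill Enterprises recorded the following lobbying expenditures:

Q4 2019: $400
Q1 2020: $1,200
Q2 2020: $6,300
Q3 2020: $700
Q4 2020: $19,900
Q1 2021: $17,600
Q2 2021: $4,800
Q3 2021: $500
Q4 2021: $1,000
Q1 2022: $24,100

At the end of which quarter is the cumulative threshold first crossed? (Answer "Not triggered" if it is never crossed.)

Through Q4 2019: $400
Through Q1 2020: $1,600
Through Q2 2020: $7,900 ← exceeds threshold

Q2 2020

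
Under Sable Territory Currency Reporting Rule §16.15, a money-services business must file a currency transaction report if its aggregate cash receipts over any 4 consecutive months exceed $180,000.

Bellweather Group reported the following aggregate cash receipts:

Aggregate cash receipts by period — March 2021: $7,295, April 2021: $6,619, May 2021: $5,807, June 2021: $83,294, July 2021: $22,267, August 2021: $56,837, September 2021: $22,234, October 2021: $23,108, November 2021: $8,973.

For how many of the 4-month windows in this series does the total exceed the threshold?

1

March 2021–June 2021: $7,295 + $6,619 + $5,807 + $83,294 = $103,015 (under)
April 2021–July 2021: $6,619 + $5,807 + $83,294 + $22,267 = $117,987 (under)
May 2021–August 2021: $5,807 + $83,294 + $22,267 + $56,837 = $168,205 (under)
June 2021–September 2021: $83,294 + $22,267 + $56,837 + $22,234 = $184,632 (over)
July 2021–October 2021: $22,267 + $56,837 + $22,234 + $23,108 = $124,446 (under)
August 2021–November 2021: $56,837 + $22,234 + $23,108 + $8,973 = $111,152 (under)
1 window exceeds the threshold.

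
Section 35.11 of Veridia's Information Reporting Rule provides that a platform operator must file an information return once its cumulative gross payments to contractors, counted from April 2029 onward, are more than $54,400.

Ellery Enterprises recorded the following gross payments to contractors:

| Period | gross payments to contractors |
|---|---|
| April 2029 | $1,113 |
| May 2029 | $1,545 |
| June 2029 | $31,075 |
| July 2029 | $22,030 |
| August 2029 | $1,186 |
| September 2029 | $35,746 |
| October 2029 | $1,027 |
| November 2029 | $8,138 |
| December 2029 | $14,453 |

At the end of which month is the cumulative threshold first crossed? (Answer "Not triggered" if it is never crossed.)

July 2029

Through April 2029: $1,113
Through May 2029: $2,658
Through June 2029: $33,733
Through July 2029: $55,763 ← exceeds threshold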